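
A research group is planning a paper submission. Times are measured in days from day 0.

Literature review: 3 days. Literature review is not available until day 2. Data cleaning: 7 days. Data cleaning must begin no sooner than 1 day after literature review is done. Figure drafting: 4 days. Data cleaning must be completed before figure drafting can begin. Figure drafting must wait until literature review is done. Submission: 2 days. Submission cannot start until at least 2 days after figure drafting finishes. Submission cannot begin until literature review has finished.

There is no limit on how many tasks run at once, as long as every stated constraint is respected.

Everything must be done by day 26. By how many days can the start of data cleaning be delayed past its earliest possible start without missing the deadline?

Literature review cannot begin until its own release at day 2. It runs from day 2 to 2 + 3 = day 5.
Data cleaning waits on literature review (finishes day 5, plus 1-day gap → day 6), so it starts at day 6 and finishes at 6 + 7 = day 13.

Working backward from the deadline:
Submission has no dependents, so it just needs to finish by day 26. Starting by 26 − 2 = day 24 achieves that.
Figure drafting feeds into submission (must start by day 24, minus 2-day gap → day 22); so figure drafting must finish by day 22 and therefore start by day 18.
Data cleaning must finish before figure drafting (must start by day 18). With a 7-day duration, data cleaning must start by 18 − 7 = day 11.
So data cleaning can start as early as day 6 and as late as day 11, giving 11 − 6 = 5 days of slack.

5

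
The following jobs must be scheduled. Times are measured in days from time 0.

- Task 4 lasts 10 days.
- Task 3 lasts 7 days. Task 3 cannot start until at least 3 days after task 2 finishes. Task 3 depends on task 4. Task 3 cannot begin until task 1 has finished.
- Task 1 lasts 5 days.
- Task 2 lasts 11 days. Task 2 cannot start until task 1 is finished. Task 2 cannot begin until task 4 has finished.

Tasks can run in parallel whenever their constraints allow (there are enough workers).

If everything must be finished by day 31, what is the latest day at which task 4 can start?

Task 3 must finish by day 31; it takes 7 days, so it must start by 31 − 7 = day 24.
Task 2 has to be done before task 3 (must start by day 24, minus 3-day gap → day 21). That means finishing by day 21, i.e. starting by 21 − 11 = day 10.
For task 4: task 2 (must start by day 10); task 3 (must start by day 24). The most restrictive is day 10; with a 10-day duration, task 4 must start by day 0.

0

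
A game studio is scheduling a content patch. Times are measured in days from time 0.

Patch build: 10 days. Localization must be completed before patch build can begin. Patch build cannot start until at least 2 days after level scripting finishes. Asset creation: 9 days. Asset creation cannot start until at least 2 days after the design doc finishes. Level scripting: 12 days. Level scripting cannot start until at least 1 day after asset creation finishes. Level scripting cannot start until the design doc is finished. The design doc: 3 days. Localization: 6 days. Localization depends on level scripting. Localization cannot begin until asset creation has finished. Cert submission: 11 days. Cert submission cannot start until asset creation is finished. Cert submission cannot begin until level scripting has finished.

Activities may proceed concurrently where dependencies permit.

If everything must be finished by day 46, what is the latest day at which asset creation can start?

8

Nothing follows patch build; the deadline of day 46 is its only limit. It must start by 46 − 10 = day 36.
Localization feeds into patch build (must start by day 36); so localization must finish by day 36 and therefore start by day 30.
To finish by day 46, cert submission (duration 11) must start no later than day 35.
Level scripting must finish in time for localization (must start by day 30); cert submission (must start by day 35); patch build (must start by day 36, minus 2-day gap → day 34). The tightest is day 30, so level scripting must start by 30 − 12 = day 18.
For asset creation: level scripting (must start by day 18, minus 1-day gap → day 17); localization (must start by day 30); cert submission (must start by day 35). The most restrictive is day 17; with a 9-day duration, asset creation must start by day 8.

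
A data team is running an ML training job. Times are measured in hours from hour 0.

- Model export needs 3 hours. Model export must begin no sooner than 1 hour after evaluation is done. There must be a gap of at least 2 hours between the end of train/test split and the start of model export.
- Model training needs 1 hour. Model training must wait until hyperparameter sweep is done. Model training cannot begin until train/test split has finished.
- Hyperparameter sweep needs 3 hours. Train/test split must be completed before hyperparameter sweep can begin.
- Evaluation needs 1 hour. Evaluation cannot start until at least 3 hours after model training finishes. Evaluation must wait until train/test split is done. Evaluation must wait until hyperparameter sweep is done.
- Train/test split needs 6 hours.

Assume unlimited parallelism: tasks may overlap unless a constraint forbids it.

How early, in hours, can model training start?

Train/test split has no prerequisites, so it starts at hour 0 and finishes at hour 6.
Hyperparameter sweep cannot begin until train/test split (finishes hour 6). It runs from hour 6 to 6 + 3 = hour 9.
Model training waits on hyperparameter sweep (finishes hour 9); train/test split (finishes hour 6). The latest of these is hour 9, which is the earliest model training can start.

9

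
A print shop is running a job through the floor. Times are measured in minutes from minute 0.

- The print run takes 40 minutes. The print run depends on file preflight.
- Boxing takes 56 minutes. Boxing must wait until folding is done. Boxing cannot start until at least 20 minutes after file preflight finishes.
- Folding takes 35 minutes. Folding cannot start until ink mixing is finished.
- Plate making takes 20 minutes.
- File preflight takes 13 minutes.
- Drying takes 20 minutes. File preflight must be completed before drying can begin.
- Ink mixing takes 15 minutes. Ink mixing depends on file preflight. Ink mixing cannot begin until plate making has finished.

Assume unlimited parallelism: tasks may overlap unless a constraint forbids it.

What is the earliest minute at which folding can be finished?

Nothing blocks plate making, so it runs from minute 0 to minute 20.
File preflight can start immediately at minute 0; it finishes at minute 13.
For ink mixing: file preflight (finishes minute 13); plate making (finishes minute 20). Taking the maximum gives a start of minute 20, and it finishes at 20 + 15 = minute 35.
Folding waits on ink mixing (finishes minute 35), so it starts at minute 35 and finishes at 35 + 35 = minute 70.

70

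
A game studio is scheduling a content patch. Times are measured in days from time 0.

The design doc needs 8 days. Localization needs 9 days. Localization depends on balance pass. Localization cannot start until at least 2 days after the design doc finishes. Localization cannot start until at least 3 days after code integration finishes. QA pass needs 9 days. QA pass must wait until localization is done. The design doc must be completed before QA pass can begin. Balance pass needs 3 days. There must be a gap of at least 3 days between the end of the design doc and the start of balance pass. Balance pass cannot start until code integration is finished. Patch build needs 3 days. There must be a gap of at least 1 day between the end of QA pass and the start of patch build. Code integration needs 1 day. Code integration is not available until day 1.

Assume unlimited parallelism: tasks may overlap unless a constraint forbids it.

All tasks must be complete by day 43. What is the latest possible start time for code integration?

Patch build has no dependents, so it just needs to finish by day 43. Starting by 43 − 3 = day 40 achieves that.
QA pass must finish before patch build (must start by day 40, minus 1-day gap → day 39). With a 9-day duration, QA pass must start by 39 − 9 = day 30.
Since QA pass (must start by day 30) depends on it, localization must finish by day 30. Backing off its 9-day duration gives a latest start of day 21.
Balance pass has to be done before localization (must start by day 21). That means finishing by day 21, i.e. starting by 21 − 3 = day 18.
Code integration must finish in time for balance pass (must start by day 18); localization (must start by day 21, minus 3-day gap → day 18). The tightest is day 18, so code integration must start by 18 − 1 = day 17.

17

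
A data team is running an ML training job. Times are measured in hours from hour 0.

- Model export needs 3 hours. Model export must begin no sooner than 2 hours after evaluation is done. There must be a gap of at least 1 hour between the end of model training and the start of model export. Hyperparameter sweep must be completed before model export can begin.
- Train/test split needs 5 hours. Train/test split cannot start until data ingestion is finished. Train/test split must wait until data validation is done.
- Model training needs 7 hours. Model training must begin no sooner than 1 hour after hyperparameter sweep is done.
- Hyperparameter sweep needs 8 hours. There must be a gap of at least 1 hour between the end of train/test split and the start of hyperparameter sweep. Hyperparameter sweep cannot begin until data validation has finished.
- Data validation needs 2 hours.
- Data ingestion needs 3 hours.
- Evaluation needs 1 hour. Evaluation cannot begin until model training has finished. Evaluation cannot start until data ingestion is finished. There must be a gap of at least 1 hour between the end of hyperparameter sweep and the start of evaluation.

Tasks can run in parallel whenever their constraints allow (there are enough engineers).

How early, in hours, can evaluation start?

25

Data validation can start immediately at hour 0; it finishes at hour 2.
Nothing blocks data ingestion, so it runs from hour 0 to hour 3.
Train/test split has to wait for data ingestion (finishes hour 3); data validation (finishes hour 2). The latest of these is hour 3, so train/test split runs hour 3 to 3 + 5 = hour 8.
Hyperparameter sweep needs all of train/test split (finishes hour 8, plus 1-hour gap → hour 9); data validation (finishes hour 2). That puts its earliest start at hour 9; it finishes at 9 + 8 = hour 17.
Model training waits on hyperparameter sweep (finishes hour 17, plus 1-hour gap → hour 18), so it starts at hour 18 and finishes at 18 + 7 = hour 25.
Evaluation waits on model training (finishes hour 25); data ingestion (finishes hour 3); hyperparameter sweep (finishes hour 17, plus 1-hour gap → hour 18). The latest of these is hour 25, which is the earliest evaluation can start.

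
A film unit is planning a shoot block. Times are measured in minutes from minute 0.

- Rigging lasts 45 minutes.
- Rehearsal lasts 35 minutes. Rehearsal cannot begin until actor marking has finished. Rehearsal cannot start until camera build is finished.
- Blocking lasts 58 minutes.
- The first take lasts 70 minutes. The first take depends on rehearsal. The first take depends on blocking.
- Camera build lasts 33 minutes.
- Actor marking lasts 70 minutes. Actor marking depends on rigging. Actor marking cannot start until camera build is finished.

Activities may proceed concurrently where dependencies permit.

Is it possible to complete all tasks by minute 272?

Yes

Blocking can start immediately at minute 0; it finishes at minute 58.
Camera build has no prerequisites, so it starts at minute 0 and finishes at minute 33.
Rigging has no prerequisites, so it starts at minute 0 and finishes at minute 45.
Actor marking cannot start until rigging (finishes minute 45); camera build (finishes minute 33). The controlling bound is minute 45, so actor marking finishes at 45 + 70 = minute 115.
Rehearsal has to wait for actor marking (finishes minute 115); camera build (finishes minute 33). The latest of these is minute 115, so rehearsal runs minute 115 to 115 + 35 = minute 150.
The first take cannot start until rehearsal (finishes minute 150); blocking (finishes minute 58). The controlling bound is minute 150, so the first take finishes at 150 + 70 = minute 220.
Every task is finished by minute 220, which is no later than the deadline of 272, so the schedule is feasible.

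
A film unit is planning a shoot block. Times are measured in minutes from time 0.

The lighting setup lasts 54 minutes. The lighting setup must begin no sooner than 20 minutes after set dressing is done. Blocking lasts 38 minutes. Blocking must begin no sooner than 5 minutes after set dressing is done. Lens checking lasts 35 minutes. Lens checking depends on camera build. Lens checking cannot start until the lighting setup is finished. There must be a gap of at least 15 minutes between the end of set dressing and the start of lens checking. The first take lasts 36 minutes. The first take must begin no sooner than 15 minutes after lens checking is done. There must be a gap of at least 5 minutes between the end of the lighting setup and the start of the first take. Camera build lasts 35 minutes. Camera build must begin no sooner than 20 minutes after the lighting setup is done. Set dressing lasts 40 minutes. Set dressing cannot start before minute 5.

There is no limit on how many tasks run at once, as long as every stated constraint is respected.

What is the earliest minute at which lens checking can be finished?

209

Set dressing cannot begin until its own release at minute 5. It runs from minute 5 to 5 + 40 = minute 45.
After set dressing (finishes minute 45, plus 20-minute gap → minute 65), the lighting setup can start at minute 65 and finishes at minute 119.
Camera build waits on the lighting setup (finishes minute 119, plus 20-minute gap → minute 139), so it starts at minute 139 and finishes at 139 + 35 = minute 174.
Lens checking needs all of camera build (finishes minute 174); the lighting setup (finishes minute 119); set dressing (finishes minute 45, plus 15-minute gap → minute 60). That puts its earliest start at minute 174; it finishes at 174 + 35 = minute 209.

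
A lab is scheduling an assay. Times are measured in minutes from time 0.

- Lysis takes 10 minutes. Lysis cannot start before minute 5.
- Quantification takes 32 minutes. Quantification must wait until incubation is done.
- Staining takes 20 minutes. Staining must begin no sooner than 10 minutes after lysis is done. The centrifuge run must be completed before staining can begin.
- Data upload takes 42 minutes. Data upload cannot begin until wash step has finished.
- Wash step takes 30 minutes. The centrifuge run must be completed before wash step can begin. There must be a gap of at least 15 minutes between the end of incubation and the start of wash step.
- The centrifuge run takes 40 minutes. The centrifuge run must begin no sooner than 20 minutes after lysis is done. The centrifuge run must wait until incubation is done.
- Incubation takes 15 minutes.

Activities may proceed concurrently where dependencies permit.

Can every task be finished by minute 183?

Incubation can start immediately at minute 0; it finishes at minute 15.
Quantification cannot begin until incubation (finishes minute 15). It runs from minute 15 to 15 + 32 = minute 47.
Lysis waits on its own release at minute 5, so it starts at minute 5 and finishes at 5 + 10 = minute 15.
The centrifuge run has to wait for lysis (finishes minute 15, plus 20-minute gap → minute 35); incubation (finishes minute 15). The latest of these is minute 35, so the centrifuge run runs minute 35 to 35 + 40 = minute 75.
For staining: lysis (finishes minute 15, plus 10-minute gap → minute 25); the centrifuge run (finishes minute 75). Taking the maximum gives a start of minute 75, and it finishes at 75 + 20 = minute 95.
For wash step: the centrifuge run (finishes minute 75); incubation (finishes minute 15, plus 15-minute gap → minute 30). Taking the maximum gives a start of minute 75, and it finishes at 75 + 30 = minute 105.
Data upload cannot begin until wash step (finishes minute 105). It runs from minute 105 to 105 + 42 = minute 147.
Every task is finished by minute 147, which is no later than the deadline of 183, so the schedule is feasible.

Yes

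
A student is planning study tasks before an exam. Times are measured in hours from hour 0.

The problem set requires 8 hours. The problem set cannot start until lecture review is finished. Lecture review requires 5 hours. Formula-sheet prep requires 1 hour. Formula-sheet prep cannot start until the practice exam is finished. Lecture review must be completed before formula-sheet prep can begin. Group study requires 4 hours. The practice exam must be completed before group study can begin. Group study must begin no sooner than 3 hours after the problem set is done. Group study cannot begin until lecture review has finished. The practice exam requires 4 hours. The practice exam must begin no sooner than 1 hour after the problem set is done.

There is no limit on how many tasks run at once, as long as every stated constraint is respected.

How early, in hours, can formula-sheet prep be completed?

19

Lecture review can start immediately at hour 0; it finishes at hour 5.
The problem set cannot begin until lecture review (finishes hour 5). It runs from hour 5 to 5 + 8 = hour 13.
The practice exam waits on the problem set (finishes hour 13, plus 1-hour gap → hour 14), so it starts at hour 14 and finishes at 14 + 4 = hour 18.
For formula-sheet prep: the practice exam (finishes hour 18); lecture review (finishes hour 5). Taking the maximum gives a start of hour 18, and it finishes at 18 + 1 = hour 19.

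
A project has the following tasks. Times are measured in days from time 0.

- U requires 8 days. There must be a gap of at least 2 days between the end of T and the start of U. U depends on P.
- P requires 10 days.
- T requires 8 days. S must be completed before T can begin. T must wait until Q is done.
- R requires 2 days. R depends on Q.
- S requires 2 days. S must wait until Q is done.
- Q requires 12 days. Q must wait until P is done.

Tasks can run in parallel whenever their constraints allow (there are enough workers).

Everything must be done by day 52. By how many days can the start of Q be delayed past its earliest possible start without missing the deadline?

P has no prerequisites, so it starts at day 0 and finishes at day 10.
Q cannot begin until P (finishes day 10). It runs from day 10 to 10 + 12 = day 22.

Working backward from the deadline:
To finish by day 52, R (duration 2) must start no later than day 50.
Nothing follows U; the deadline of day 52 is its only limit. It must start by 52 − 8 = day 44.
T has to be done before U (must start by day 44, minus 2-day gap → day 42). That means finishing by day 42, i.e. starting by 42 − 8 = day 34.
Since T (must start by day 34) depends on it, S must finish by day 34. Backing off its 2-day duration gives a latest start of day 32.
Q feeds R (must start by day 50); S (must start by day 32); T (must start by day 34). Taking the minimum, Q must finish by day 32 and start by 32 − 12 = day 20.
So Q can start as early as day 10 and as late as day 20, giving 20 − 10 = 10 days of slack.

10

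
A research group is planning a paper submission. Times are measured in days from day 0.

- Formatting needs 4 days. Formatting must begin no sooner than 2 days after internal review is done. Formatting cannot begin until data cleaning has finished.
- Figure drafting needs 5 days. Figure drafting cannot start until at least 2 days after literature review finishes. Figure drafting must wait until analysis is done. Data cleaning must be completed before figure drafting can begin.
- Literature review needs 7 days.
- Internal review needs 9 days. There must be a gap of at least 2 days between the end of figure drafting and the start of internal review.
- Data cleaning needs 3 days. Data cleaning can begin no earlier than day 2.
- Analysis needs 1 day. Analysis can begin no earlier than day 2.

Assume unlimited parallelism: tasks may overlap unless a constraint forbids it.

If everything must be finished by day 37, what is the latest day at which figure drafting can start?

To finish by day 37, formatting (duration 4) must start no later than day 33.
Since formatting (must start by day 33, minus 2-day gap → day 31) depends on it, internal review must finish by day 31. Backing off its 9-day duration gives a latest start of day 22.
Figure drafting must finish before internal review (must start by day 22, minus 2-day gap → day 20). With a 5-day duration, figure drafting must start by 20 − 5 = day 15.

15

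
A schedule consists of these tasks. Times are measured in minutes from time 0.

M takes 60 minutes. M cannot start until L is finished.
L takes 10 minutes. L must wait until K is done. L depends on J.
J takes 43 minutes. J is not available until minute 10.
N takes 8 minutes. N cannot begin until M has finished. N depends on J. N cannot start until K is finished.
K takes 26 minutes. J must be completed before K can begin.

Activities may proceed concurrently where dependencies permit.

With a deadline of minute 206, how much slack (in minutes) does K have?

After its own release at minute 10, J can start at minute 10 and finishes at minute 53.
K waits on J (finishes minute 53), so it starts at minute 53 and finishes at 53 + 26 = minute 79.

Working backward from the deadline:
To finish by minute 206, N (duration 8) must start no later than minute 198.
M feeds into N (must start by minute 198); so M must finish by minute 198 and therefore start by minute 138.
L must finish before M (must start by minute 138). With a 10-minute duration, L must start by 138 − 10 = minute 128.
For K: L (must start by minute 128); N (must start by minute 198). The most restrictive is minute 128; with a 26-minute duration, K must start by minute 102.
So K can start as early as minute 53 and as late as minute 102, giving 102 − 53 = 49 minutes of slack.

49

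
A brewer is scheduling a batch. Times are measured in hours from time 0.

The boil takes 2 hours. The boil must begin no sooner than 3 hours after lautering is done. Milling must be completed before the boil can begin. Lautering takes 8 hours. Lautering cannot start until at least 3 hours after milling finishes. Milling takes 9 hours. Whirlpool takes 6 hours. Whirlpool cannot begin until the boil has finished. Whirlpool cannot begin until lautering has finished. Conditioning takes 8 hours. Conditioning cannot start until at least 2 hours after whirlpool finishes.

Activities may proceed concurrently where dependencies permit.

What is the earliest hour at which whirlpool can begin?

25

Nothing blocks milling, so it runs from hour 0 to hour 9.
Lautering waits on milling (finishes hour 9, plus 3-hour gap → hour 12), so it starts at hour 12 and finishes at 12 + 8 = hour 20.
The boil has to wait for lautering (finishes hour 20, plus 3-hour gap → hour 23); milling (finishes hour 9). The latest of these is hour 23, so the boil runs hour 23 to 23 + 2 = hour 25.
Whirlpool waits on the boil (finishes hour 25); lautering (finishes hour 20). The latest of these is hour 25, which is the earliest whirlpool can start.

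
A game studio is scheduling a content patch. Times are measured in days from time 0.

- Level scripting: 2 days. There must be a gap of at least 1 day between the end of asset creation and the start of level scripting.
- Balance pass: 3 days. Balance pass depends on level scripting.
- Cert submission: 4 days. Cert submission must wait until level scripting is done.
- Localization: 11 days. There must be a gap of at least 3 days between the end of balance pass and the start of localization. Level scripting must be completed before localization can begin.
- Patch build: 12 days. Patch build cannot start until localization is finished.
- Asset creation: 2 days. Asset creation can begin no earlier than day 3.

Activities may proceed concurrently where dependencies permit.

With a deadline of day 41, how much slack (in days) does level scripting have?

4

Asset creation cannot begin until its own release at day 3. It runs from day 3 to 3 + 2 = day 5.
After asset creation (finishes day 5, plus 1-day gap → day 6), level scripting can start at day 6 and finishes at day 8.

Working backward from the deadline:
Patch build has no dependents, so it just needs to finish by day 41. Starting by 41 − 12 = day 29 achieves that.
Localization must finish before patch build (must start by day 29). With an 11-day duration, localization must start by 29 − 11 = day 18.
Since localization (must start by day 18, minus 3-day gap → day 15) depends on it, balance pass must finish by day 15. Backing off its 3-day duration gives a latest start of day 12.
Nothing follows cert submission; the deadline of day 41 is its only limit. It must start by 41 − 4 = day 37.
Level scripting feeds balance pass (must start by day 12); localization (must start by day 18); cert submission (must start by day 37). Taking the minimum, level scripting must finish by day 12 and start by 12 − 2 = day 10.
So level scripting can start as early as day 6 and as late as day 10, giving 10 − 6 = 4 days of slack.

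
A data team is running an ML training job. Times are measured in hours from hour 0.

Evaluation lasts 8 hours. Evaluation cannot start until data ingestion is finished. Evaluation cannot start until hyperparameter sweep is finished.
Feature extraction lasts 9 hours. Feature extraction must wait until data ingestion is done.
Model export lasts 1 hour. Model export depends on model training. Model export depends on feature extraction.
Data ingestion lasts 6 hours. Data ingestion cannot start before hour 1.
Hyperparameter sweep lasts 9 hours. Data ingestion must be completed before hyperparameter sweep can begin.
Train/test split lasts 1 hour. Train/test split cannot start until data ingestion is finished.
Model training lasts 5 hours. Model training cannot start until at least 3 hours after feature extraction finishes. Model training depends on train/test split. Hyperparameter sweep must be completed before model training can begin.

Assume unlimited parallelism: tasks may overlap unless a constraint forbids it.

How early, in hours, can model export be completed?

Data ingestion waits on its own release at hour 1, so it starts at hour 1 and finishes at 1 + 6 = hour 7.
Hyperparameter sweep cannot begin until data ingestion (finishes hour 7). It runs from hour 7 to 7 + 9 = hour 16.
Train/test split cannot begin until data ingestion (finishes hour 7). It runs from hour 7 to 7 + 1 = hour 8.
After data ingestion (finishes hour 7), feature extraction can start at hour 7 and finishes at hour 16.
Model training cannot start until feature extraction (finishes hour 16, plus 3-hour gap → hour 19); train/test split (finishes hour 8); hyperparameter sweep (finishes hour 16). The controlling bound is hour 19, so model training finishes at 19 + 5 = hour 24.
For model export: model training (finishes hour 24); feature extraction (finishes hour 16). Taking the maximum gives a start of hour 24, and it finishes at 24 + 1 = hour 25.

25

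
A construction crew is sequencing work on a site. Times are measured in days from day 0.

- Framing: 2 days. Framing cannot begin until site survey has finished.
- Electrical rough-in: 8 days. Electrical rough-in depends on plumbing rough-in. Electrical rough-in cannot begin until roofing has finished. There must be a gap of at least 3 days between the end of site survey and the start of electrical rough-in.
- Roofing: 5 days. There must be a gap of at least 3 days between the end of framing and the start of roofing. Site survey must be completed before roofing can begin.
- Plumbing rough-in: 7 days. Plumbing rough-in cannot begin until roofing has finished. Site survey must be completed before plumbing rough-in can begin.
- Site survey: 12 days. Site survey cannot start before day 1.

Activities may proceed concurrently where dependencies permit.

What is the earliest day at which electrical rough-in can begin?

Site survey waits on its own release at day 1, so it starts at day 1 and finishes at 1 + 12 = day 13.
Framing waits on site survey (finishes day 13), so it starts at day 13 and finishes at 13 + 2 = day 15.
Roofing needs all of framing (finishes day 15, plus 3-day gap → day 18); site survey (finishes day 13). That puts its earliest start at day 18; it finishes at 18 + 5 = day 23.
Plumbing rough-in has to wait for roofing (finishes day 23); site survey (finishes day 13). The latest of these is day 23, so plumbing rough-in runs day 23 to 23 + 7 = day 30.
Electrical rough-in waits on plumbing rough-in (finishes day 30); roofing (finishes day 23); site survey (finishes day 13, plus 3-day gap → day 16). The latest of these is day 30, which is the earliest electrical rough-in can start.

30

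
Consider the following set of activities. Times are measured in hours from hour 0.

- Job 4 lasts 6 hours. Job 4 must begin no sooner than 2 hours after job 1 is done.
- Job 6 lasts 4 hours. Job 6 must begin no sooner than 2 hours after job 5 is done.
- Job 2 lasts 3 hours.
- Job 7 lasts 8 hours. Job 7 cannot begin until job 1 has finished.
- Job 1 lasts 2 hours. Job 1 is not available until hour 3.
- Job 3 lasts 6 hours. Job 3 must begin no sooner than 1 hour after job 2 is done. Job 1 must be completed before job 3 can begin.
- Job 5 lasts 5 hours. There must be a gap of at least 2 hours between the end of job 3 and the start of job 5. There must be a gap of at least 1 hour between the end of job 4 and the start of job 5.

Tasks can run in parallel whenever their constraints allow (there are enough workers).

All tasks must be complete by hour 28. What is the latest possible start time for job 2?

Job 6 must finish by hour 28; it takes 4 hours, so it must start by 28 − 4 = hour 24.
Since job 6 (must start by hour 24, minus 2-hour gap → hour 22) depends on it, job 5 must finish by hour 22. Backing off its 5-hour duration gives a latest start of hour 17.
Job 3 has to be done before job 5 (must start by hour 17, minus 2-hour gap → hour 15). That means finishing by hour 15, i.e. starting by 15 − 6 = hour 9.
Job 2 has to be done before job 3 (must start by hour 9, minus 1-hour gap → hour 8). That means finishing by hour 8, i.e. starting by 8 − 3 = hour 5.

5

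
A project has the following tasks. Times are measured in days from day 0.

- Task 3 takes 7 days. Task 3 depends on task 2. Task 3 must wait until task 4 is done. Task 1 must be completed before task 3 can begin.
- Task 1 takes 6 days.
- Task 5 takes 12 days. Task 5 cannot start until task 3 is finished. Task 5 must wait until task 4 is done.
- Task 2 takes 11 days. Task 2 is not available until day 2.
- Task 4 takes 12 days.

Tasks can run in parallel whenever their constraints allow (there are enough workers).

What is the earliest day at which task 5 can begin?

Nothing blocks task 4, so it runs from day 0 to day 12.
Task 2 waits on its own release at day 2, so it starts at day 2 and finishes at 2 + 11 = day 13.
Task 1 can start immediately at day 0; it finishes at day 6.
Task 3 has to wait for task 2 (finishes day 13); task 4 (finishes day 12); task 1 (finishes day 6). The latest of these is day 13, so task 3 runs day 13 to 13 + 7 = day 20.
Task 5 waits on task 3 (finishes day 20); task 4 (finishes day 12). The latest of these is day 20, which is the earliest task 5 can start.

20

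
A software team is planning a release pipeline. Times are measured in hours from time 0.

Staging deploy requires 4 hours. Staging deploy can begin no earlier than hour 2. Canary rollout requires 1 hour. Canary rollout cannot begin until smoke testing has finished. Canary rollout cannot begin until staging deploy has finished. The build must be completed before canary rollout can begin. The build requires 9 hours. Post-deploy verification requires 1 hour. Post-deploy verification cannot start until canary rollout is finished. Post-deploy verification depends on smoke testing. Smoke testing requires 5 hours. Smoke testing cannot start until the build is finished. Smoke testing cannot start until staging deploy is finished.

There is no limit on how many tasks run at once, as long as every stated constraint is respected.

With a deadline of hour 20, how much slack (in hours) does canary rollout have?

Staging deploy cannot begin until its own release at hour 2. It runs from hour 2 to 2 + 4 = hour 6.
The build has no prerequisites, so it starts at hour 0 and finishes at hour 9.
For smoke testing: the build (finishes hour 9); staging deploy (finishes hour 6). Taking the maximum gives a start of hour 9, and it finishes at 9 + 5 = hour 14.
For canary rollout: smoke testing (finishes hour 14); staging deploy (finishes hour 6); the build (finishes hour 9). Taking the maximum gives a start of hour 14, and it finishes at 14 + 1 = hour 15.

Working backward from the deadline:
To finish by hour 20, post-deploy verification (duration 1) must start no later than hour 19.
Canary rollout must finish before post-deploy verification (must start by hour 19). With a 1-hour duration, canary rollout must start by 19 − 1 = hour 18.
So canary rollout can start as early as hour 14 and as late as hour 18, giving 18 − 14 = 4 hours of slack.

4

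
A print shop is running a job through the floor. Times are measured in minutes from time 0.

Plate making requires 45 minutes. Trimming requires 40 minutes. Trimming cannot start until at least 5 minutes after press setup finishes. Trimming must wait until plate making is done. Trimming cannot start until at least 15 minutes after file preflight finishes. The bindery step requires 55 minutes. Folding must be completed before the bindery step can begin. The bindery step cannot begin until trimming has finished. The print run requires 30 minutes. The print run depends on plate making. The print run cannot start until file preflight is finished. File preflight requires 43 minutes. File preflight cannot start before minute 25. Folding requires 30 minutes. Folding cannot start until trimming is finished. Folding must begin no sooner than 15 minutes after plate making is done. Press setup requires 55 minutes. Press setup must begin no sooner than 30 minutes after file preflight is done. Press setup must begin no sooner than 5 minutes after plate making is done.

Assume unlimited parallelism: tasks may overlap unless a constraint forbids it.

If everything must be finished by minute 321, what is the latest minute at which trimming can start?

To finish by minute 321, the bindery step (duration 55) must start no later than minute 266.
Since the bindery step (must start by minute 266) depends on it, folding must finish by minute 266. Backing off its 30-minute duration gives a latest start of minute 236.
For trimming: folding (must start by minute 236); the bindery step (must start by minute 266). The most restrictive is minute 236; with a 40-minute duration, trimming must start by minute 196.

196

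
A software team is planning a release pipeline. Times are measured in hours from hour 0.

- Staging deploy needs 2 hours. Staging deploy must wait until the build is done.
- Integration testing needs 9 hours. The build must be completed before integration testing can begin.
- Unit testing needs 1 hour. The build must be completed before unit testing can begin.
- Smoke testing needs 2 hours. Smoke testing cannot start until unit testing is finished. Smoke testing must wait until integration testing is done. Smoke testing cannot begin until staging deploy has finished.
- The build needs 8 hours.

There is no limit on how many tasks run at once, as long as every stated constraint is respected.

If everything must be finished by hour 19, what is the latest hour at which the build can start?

0

Smoke testing must finish by hour 19; it takes 2 hours, so it must start by 19 − 2 = hour 17.
Unit testing must finish before smoke testing (must start by hour 17). With a 1-hour duration, unit testing must start by 17 − 1 = hour 16.
Integration testing feeds into smoke testing (must start by hour 17); so integration testing must finish by hour 17 and therefore start by hour 8.
Staging deploy must finish before smoke testing (must start by hour 17). With a 2-hour duration, staging deploy must start by 17 − 2 = hour 15.
For the build: unit testing (must start by hour 16); integration testing (must start by hour 8); staging deploy (must start by hour 15). The most restrictive is hour 8; with an 8-hour duration, the build must start by hour 0.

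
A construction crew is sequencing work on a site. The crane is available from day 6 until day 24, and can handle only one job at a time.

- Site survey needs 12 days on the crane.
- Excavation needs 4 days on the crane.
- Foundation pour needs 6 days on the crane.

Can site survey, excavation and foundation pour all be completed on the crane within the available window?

The crane window is 24 − 6 = 18 days.
Running back to back, the jobs need 12 + 4 + 6 = 22 days on the crane.
Since 22 > 18, they cannot all fit.

No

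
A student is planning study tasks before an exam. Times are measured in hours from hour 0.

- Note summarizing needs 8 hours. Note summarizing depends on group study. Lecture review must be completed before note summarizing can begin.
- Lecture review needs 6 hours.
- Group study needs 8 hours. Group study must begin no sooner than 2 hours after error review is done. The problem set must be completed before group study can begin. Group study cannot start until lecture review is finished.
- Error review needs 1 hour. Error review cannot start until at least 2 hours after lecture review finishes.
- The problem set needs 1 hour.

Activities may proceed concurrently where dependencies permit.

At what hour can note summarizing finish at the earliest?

27

The problem set can start immediately at hour 0; it finishes at hour 1.
Lecture review has no prerequisites, so it starts at hour 0 and finishes at hour 6.
Error review cannot begin until lecture review (finishes hour 6, plus 2-hour gap → hour 8). It runs from hour 8 to 8 + 1 = hour 9.
Group study has to wait for error review (finishes hour 9, plus 2-hour gap → hour 11); the problem set (finishes hour 1); lecture review (finishes hour 6). The latest of these is hour 11, so group study runs hour 11 to 11 + 8 = hour 19.
For note summarizing: group study (finishes hour 19); lecture review (finishes hour 6). Taking the maximum gives a start of hour 19, and it finishes at 19 + 8 = hour 27.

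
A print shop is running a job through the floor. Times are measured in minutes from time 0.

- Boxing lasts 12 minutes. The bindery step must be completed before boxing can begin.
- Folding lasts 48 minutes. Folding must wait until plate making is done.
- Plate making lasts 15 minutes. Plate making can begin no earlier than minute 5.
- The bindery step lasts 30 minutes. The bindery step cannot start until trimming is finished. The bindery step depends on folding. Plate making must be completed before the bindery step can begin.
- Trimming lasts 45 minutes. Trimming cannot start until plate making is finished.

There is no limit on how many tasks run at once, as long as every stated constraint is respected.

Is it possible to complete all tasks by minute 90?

No

After its own release at minute 5, plate making can start at minute 5 and finishes at minute 20.
Folding waits on plate making (finishes minute 20), so it starts at minute 20 and finishes at 20 + 48 = minute 68.
Trimming cannot begin until plate making (finishes minute 20). It runs from minute 20 to 20 + 45 = minute 65.
The bindery step has to wait for trimming (finishes minute 65); folding (finishes minute 68); plate making (finishes minute 20). The latest of these is minute 68, so the bindery step runs minute 68 to 68 + 30 = minute 98.
Boxing cannot begin until the bindery step (finishes minute 98). It runs from minute 98 to 98 + 12 = minute 110.
The earliest everything can be done is minute 110, which is after the deadline of 90, so it is not possible.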